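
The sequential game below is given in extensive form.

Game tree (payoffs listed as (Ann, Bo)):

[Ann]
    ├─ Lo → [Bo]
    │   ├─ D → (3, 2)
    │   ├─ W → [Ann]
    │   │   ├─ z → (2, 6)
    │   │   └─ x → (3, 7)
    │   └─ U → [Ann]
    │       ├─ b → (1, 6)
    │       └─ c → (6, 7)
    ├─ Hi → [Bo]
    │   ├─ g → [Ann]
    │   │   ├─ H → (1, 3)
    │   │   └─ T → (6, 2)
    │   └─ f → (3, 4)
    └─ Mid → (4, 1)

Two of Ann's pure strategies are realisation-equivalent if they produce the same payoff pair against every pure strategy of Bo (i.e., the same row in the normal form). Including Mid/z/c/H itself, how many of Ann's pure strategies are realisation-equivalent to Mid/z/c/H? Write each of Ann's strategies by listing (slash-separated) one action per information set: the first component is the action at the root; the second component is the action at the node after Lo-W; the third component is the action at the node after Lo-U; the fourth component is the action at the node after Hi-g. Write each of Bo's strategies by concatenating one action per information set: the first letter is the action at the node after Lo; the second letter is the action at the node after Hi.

Row for Mid/z/c/H (columns Dg, Df, Wg, Wf, Ug, Uf): (4,1) (4,1) (4,1) (4,1) (4,1) (4,1).
Under Mid/z/c/H, Ann's choice at the node after Lo-W and at the node after Lo-U and at the node after Hi-g can never be reached regardless of what Bo does, so varying those choices leaves every outcome unchanged.
Holding the reachable choices fixed and varying the unreachable ones freely already gives 2 × 2 × 2 = 8 equivalent strategies.
No other strategy reproduces this row, so those 8 are the full class: Mid/z/b/H, Mid/z/b/T, Mid/z/c/H, Mid/z/c/T, Mid/x/b/H, Mid/x/b/T, Mid/x/c/H, Mid/x/c/T.

8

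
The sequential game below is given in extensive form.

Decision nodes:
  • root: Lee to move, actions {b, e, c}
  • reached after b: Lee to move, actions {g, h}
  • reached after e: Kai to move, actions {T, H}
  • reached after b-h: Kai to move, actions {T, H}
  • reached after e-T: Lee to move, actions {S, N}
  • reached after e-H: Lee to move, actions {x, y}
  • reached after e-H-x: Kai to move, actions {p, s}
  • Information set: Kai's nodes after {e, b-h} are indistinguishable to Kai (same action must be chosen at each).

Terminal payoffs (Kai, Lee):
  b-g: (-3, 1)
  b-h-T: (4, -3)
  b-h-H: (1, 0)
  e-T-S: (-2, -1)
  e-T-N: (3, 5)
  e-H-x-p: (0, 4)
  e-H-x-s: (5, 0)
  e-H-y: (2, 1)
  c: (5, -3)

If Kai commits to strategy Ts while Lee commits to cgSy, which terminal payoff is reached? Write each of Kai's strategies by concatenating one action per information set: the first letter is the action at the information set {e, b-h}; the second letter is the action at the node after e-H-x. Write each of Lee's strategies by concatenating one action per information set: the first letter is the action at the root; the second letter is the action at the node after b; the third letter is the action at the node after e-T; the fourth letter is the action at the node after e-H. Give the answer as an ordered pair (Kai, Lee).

(5, -3)

Trace the play path from the root:
  Lee plays c
→ terminal payoff (5, -3).
(Kai's choice at the information set {e, b-h} is never reached on this path, so it doesn't affect the outcome.)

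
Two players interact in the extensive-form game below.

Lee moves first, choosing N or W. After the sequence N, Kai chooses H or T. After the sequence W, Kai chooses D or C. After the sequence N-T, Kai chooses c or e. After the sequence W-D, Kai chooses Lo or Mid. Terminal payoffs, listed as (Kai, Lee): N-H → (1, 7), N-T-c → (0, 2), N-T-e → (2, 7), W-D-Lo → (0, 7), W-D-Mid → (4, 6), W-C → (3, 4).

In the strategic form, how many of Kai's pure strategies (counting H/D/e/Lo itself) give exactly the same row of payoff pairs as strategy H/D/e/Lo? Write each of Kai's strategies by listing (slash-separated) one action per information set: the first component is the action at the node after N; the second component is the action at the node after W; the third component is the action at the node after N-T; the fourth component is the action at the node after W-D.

Row for H/D/e/Lo (columns N, W): (1,7) (0,7).
Under H/D/e/Lo, Kai's choice at the node after N-T can never be reached regardless of what Lee does, so varying those choices leaves every outcome unchanged.
Holding the reachable choices fixed and varying the unreachable one freely already gives 2 equivalent strategies.
No other strategy reproduces this row, so those 2 are the full class: H/D/c/Lo, H/D/e/Lo.

2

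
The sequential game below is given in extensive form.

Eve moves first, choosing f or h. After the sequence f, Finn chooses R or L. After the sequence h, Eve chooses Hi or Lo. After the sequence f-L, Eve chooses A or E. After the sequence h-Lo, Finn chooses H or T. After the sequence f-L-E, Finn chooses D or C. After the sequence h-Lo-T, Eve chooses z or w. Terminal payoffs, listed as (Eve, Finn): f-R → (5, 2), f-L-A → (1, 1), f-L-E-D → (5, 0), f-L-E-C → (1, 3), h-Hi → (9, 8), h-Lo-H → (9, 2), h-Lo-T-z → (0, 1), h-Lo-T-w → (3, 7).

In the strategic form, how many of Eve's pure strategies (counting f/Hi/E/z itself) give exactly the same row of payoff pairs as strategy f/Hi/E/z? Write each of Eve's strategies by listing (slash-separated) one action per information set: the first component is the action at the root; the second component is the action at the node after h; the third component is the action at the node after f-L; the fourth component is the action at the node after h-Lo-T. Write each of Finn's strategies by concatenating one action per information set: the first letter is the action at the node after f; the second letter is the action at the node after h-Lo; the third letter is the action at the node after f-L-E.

Row for f/Hi/E/z (columns RHD, RHC, RTD, RTC, LHD, LHC, LTD, LTC): (5,2) (5,2) (5,2) (5,2) (5,0) (1,3) (5,0) (1,3).
Under f/Hi/E/z, Eve's choice at the node after h and at the node after h-Lo-T can never be reached regardless of what Finn does, so varying those choices leaves every outcome unchanged.
Holding the reachable choices fixed and varying the unreachable ones freely already gives 2 × 2 = 4 equivalent strategies.
No other strategy reproduces this row, so those 4 are the full class: f/Hi/E/z, f/Hi/E/w, f/Lo/E/z, f/Lo/E/w.

4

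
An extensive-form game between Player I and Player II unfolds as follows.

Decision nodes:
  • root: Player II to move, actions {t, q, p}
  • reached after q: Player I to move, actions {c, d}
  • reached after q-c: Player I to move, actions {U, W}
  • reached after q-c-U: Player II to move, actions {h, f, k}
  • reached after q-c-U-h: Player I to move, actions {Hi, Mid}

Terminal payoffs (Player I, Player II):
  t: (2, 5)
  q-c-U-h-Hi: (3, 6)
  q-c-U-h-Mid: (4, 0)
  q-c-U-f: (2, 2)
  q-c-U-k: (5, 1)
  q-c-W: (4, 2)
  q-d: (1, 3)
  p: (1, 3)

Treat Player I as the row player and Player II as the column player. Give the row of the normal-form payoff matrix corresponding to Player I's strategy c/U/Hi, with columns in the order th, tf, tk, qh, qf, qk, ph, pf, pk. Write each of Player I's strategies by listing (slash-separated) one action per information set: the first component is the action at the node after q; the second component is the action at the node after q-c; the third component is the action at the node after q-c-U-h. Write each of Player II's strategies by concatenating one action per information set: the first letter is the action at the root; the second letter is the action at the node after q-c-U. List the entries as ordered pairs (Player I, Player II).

(2,5) (2,5) (2,5) (3,6) (2,2) (5,1) (1,3) (1,3) (1,3)

vs th: Player II plays t → (2, 5)
vs tf: Player II plays t → (2, 5)
vs tk: Player II plays t → (2, 5)
vs qh: Player II plays q → Player I plays c at [q] → Player I plays U at [q-c] → Player II plays h at [q-c-U] → Player I plays Hi at [q-c-U-h] → (3, 6)
vs qf: Player II plays q → Player I plays c at [q] → Player I plays U at [q-c] → Player II plays f at [q-c-U] → (2, 2)
vs qk: Player II plays q → Player I plays c at [q] → Player I plays U at [q-c] → Player II plays k at [q-c-U] → (5, 1)
vs ph: Player II plays p → (1, 3)
vs pf: Player II plays p → (1, 3)
vs pk: Player II plays p → (1, 3)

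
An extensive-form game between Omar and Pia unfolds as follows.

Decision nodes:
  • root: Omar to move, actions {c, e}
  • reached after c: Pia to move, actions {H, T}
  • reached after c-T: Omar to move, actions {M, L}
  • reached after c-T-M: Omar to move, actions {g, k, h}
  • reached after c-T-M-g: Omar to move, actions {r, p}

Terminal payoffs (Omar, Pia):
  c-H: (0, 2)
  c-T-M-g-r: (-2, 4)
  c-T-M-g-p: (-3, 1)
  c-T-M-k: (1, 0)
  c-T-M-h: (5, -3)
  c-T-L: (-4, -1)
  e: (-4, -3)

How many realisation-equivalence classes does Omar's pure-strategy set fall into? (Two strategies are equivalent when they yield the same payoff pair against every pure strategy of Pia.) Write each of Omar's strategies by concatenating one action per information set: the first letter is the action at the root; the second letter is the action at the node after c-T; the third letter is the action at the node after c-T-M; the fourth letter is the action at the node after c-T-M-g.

Omar has 24 pure strategies: cMgr, cMgp, cMkr, cMkp, cMhr, cMhp, cLgr, cLgp, cLkr, cLkp, cLhr, cLhp, eMgr, eMgp, eMkr, eMkp, eMhr, eMhp, eLgr, eLgp, eLkr, eLkp, eLhr, eLhp. Columns: H, T.
{cMgr} → row (0,2) (-2,4)
{cMgp} → row (0,2) (-3,1)
{cMkr, cMkp} → row (0,2) (1,0)
{cMhr, cMhp} → row (0,2) (5,-3)
{cLgr, cLgp, cLkr, cLkp, cLhr, cLhp} → row (0,2) (-4,-1)
{eMgr, eMgp, eMkr, eMkp, eMhr, eMhp, eLgr, eLgp, eLkr, eLkp, eLhr, eLhp} → row (-4,-3) (-4,-3)
That's 6 distinct rows out of 24 strategies.

6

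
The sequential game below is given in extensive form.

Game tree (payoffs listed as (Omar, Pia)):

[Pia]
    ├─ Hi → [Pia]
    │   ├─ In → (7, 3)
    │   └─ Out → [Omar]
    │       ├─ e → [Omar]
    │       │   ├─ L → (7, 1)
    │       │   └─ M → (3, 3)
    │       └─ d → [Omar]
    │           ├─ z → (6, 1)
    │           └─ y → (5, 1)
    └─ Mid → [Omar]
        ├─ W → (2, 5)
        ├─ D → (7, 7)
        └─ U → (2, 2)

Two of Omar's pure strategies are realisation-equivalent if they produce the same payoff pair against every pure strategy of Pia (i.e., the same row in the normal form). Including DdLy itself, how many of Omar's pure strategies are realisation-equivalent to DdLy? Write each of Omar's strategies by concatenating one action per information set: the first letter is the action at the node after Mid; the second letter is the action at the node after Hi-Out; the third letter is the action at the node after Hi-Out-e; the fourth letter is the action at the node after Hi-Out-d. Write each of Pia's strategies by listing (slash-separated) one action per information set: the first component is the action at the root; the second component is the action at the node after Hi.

Row for DdLy (columns Hi/In, Hi/Out, Mid/In, Mid/Out): (7,3) (5,1) (7,7) (7,7).
Under DdLy, Omar's choice at the node after Hi-Out-e can never be reached regardless of what Pia does, so varying those choices leaves every outcome unchanged.
Holding the reachable choices fixed and varying the unreachable one freely already gives 2 equivalent strategies.
No other strategy reproduces this row, so those 2 are the full class: DdLy, DdMy.

2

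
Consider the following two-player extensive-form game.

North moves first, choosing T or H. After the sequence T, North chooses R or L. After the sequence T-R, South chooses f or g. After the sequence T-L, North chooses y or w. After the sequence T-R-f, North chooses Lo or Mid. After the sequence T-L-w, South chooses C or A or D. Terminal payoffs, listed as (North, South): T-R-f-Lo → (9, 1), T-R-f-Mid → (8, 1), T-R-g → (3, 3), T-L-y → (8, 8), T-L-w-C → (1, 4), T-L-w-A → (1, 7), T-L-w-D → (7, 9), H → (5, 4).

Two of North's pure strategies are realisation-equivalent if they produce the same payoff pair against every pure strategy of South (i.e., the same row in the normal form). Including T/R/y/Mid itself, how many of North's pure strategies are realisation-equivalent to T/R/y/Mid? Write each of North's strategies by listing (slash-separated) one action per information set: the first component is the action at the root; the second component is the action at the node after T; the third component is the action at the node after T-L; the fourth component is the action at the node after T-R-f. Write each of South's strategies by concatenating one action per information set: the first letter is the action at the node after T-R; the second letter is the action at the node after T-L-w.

2

Row for T/R/y/Mid (columns fC, fA, fD, gC, gA, gD): (8,1) (8,1) (8,1) (3,3) (3,3) (3,3).
Under T/R/y/Mid, North's choice at the node after T-L can never be reached regardless of what South does, so varying those choices leaves every outcome unchanged.
Holding the reachable choices fixed and varying the unreachable one freely already gives 2 equivalent strategies.
No other strategy reproduces this row, so those 2 are the full class: T/R/y/Mid, T/R/w/Mid.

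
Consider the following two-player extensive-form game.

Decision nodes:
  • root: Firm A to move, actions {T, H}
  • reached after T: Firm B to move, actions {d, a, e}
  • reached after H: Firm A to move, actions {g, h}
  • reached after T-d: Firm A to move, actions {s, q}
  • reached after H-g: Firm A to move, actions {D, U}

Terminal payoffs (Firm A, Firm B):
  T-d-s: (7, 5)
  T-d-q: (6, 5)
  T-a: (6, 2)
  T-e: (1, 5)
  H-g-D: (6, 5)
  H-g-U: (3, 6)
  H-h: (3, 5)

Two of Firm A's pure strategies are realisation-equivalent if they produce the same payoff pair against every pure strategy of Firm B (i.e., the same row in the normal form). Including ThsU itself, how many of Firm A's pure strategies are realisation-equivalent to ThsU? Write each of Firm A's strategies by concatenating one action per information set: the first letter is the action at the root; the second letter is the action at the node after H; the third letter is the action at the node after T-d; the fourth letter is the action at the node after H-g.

Row for ThsU (columns d, a, e): (7,5) (6,2) (1,5).
Under ThsU, Firm A's choice at the node after H and at the node after H-g can never be reached regardless of what Firm B does, so varying those choices leaves every outcome unchanged.
Holding the reachable choices fixed and varying the unreachable ones freely already gives 2 × 2 = 4 equivalent strategies.
No other strategy reproduces this row, so those 4 are the full class: TgsD, TgsU, ThsD, ThsU.

4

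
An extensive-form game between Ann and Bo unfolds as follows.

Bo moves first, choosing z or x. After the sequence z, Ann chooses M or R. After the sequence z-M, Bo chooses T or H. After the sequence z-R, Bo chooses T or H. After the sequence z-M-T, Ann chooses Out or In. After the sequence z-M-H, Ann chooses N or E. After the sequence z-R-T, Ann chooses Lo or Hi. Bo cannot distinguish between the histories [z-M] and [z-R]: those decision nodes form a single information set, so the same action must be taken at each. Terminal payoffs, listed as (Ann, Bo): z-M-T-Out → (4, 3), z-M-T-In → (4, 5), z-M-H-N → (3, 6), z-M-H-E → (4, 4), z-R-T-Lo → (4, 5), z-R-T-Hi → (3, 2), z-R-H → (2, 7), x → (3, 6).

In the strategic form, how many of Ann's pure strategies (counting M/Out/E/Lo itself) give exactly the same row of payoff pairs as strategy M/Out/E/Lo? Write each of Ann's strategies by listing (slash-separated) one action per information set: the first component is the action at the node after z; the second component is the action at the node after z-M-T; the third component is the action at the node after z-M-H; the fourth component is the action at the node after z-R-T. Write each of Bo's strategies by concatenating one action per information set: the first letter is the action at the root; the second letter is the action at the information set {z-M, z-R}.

Row for M/Out/E/Lo (columns zT, zH, xT, xH): (4,3) (4,4) (3,6) (3,6).
Under M/Out/E/Lo, Ann's choice at the node after z-R-T can never be reached regardless of what Bo does, so varying those choices leaves every outcome unchanged.
Holding the reachable choices fixed and varying the unreachable one freely already gives 2 equivalent strategies.
No other strategy reproduces this row, so those 2 are the full class: M/Out/E/Lo, M/Out/E/Hi.

2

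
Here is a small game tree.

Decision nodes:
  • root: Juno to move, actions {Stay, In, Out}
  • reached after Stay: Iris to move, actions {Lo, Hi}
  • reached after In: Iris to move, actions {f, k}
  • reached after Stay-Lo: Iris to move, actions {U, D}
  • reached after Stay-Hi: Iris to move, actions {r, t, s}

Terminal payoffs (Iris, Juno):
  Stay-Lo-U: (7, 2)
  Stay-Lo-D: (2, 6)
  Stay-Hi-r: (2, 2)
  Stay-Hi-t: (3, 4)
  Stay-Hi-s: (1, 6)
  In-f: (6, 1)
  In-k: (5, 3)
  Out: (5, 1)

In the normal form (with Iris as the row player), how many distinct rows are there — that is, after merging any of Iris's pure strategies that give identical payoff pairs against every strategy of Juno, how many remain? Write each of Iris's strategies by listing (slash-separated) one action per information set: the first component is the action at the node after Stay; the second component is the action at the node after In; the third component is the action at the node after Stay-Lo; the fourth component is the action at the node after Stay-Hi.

Iris has 24 pure strategies: Lo/f/U/r, Lo/f/U/t, Lo/f/U/s, Lo/f/D/r, Lo/f/D/t, Lo/f/D/s, Lo/k/U/r, Lo/k/U/t, Lo/k/U/s, Lo/k/D/r, Lo/k/D/t, Lo/k/D/s, Hi/f/U/r, Hi/f/U/t, Hi/f/U/s, Hi/f/D/r, Hi/f/D/t, Hi/f/D/s, Hi/k/U/r, Hi/k/U/t, Hi/k/U/s, Hi/k/D/r, Hi/k/D/t, Hi/k/D/s. Columns: Stay, In, Out.
{Lo/f/U/r, Lo/f/U/t, Lo/f/U/s} → row (7,2) (6,1) (5,1)
{Lo/f/D/r, Lo/f/D/t, Lo/f/D/s} → row (2,6) (6,1) (5,1)
{Lo/k/U/r, Lo/k/U/t, Lo/k/U/s} → row (7,2) (5,3) (5,1)
{Lo/k/D/r, Lo/k/D/t, Lo/k/D/s} → row (2,6) (5,3) (5,1)
{Hi/f/U/r, Hi/f/D/r} → row (2,2) (6,1) (5,1)
{Hi/f/U/t, Hi/f/D/t} → row (3,4) (6,1) (5,1)
{Hi/f/U/s, Hi/f/D/s} → row (1,6) (6,1) (5,1)
{Hi/k/U/r, Hi/k/D/r} → row (2,2) (5,3) (5,1)
{Hi/k/U/t, Hi/k/D/t} → row (3,4) (5,3) (5,1)
{Hi/k/U/s, Hi/k/D/s} → row (1,6) (5,3) (5,1)
That's 10 distinct rows out of 24 strategies.

10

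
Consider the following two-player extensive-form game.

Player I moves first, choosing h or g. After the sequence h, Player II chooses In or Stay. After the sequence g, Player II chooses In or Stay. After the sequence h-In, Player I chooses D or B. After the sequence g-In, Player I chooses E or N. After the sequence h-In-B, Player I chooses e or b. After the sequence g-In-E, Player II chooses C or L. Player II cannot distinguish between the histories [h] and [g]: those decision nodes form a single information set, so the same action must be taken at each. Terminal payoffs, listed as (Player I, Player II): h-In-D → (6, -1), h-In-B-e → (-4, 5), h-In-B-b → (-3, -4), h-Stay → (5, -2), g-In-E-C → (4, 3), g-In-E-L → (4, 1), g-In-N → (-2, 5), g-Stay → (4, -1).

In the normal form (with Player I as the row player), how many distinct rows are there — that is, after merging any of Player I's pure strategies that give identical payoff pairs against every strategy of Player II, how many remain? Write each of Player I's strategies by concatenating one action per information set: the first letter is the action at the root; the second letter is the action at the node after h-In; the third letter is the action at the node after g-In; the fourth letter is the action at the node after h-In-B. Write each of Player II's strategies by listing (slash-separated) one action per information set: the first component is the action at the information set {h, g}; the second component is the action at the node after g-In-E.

5

Player I has 16 pure strategies: hDEe, hDEb, hDNe, hDNb, hBEe, hBEb, hBNe, hBNb, gDEe, gDEb, gDNe, gDNb, gBEe, gBEb, gBNe, gBNb. Columns: In/C, In/L, Stay/C, Stay/L.
{hDEe, hDEb, hDNe, hDNb} → row (6,-1) (6,-1) (5,-2) (5,-2)
{hBEe, hBNe} → row (-4,5) (-4,5) (5,-2) (5,-2)
{hBEb, hBNb} → row (-3,-4) (-3,-4) (5,-2) (5,-2)
{gDEe, gDEb, gBEe, gBEb} → row (4,3) (4,1) (4,-1) (4,-1)
{gDNe, gDNb, gBNe, gBNb} → row (-2,5) (-2,5) (4,-1) (4,-1)
That's 5 distinct rows out of 16 strategies.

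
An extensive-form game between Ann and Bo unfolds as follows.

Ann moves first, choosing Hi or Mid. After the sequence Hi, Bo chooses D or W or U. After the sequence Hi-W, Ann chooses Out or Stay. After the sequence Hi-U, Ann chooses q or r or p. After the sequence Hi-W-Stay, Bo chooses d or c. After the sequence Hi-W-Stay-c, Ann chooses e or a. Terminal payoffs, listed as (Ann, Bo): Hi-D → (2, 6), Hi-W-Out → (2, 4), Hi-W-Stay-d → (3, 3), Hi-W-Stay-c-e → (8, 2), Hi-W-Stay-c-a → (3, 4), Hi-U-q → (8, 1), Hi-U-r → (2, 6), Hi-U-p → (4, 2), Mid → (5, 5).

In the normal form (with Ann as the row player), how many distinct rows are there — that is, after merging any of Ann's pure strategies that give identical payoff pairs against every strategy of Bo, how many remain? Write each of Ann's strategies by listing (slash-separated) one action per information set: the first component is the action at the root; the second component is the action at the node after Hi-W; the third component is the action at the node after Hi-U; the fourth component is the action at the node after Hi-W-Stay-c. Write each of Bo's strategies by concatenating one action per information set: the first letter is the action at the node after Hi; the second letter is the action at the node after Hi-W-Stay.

10

Ann has 24 pure strategies: Hi/Out/q/e, Hi/Out/q/a, Hi/Out/r/e, Hi/Out/r/a, Hi/Out/p/e, Hi/Out/p/a, Hi/Stay/q/e, Hi/Stay/q/a, Hi/Stay/r/e, Hi/Stay/r/a, Hi/Stay/p/e, Hi/Stay/p/a, Mid/Out/q/e, Mid/Out/q/a, Mid/Out/r/e, Mid/Out/r/a, Mid/Out/p/e, Mid/Out/p/a, Mid/Stay/q/e, Mid/Stay/q/a, Mid/Stay/r/e, Mid/Stay/r/a, Mid/Stay/p/e, Mid/Stay/p/a. Columns: Dd, Dc, Wd, Wc, Ud, Uc.
{Hi/Out/q/e, Hi/Out/q/a} → row (2,6) (2,6) (2,4) (2,4) (8,1) (8,1)
{Hi/Out/r/e, Hi/Out/r/a} → row (2,6) (2,6) (2,4) (2,4) (2,6) (2,6)
{Hi/Out/p/e, Hi/Out/p/a} → row (2,6) (2,6) (2,4) (2,4) (4,2) (4,2)
{Hi/Stay/q/e} → row (2,6) (2,6) (3,3) (8,2) (8,1) (8,1)
{Hi/Stay/q/a} → row (2,6) (2,6) (3,3) (3,4) (8,1) (8,1)
{Hi/Stay/r/e} → row (2,6) (2,6) (3,3) (8,2) (2,6) (2,6)
{Hi/Stay/r/a} → row (2,6) (2,6) (3,3) (3,4) (2,6) (2,6)
{Hi/Stay/p/e} → row (2,6) (2,6) (3,3) (8,2) (4,2) (4,2)
{Hi/Stay/p/a} → row (2,6) (2,6) (3,3) (3,4) (4,2) (4,2)
{Mid/Out/q/e, Mid/Out/q/a, Mid/Out/r/e, Mid/Out/r/a, Mid/Out/p/e, Mid/Out/p/a, Mid/Stay/q/e, Mid/Stay/q/a, Mid/Stay/r/e, Mid/Stay/r/a, Mid/Stay/p/e, Mid/Stay/p/a} → row (5,5) (5,5) (5,5) (5,5) (5,5) (5,5)
That's 10 distinct rows out of 24 strategies.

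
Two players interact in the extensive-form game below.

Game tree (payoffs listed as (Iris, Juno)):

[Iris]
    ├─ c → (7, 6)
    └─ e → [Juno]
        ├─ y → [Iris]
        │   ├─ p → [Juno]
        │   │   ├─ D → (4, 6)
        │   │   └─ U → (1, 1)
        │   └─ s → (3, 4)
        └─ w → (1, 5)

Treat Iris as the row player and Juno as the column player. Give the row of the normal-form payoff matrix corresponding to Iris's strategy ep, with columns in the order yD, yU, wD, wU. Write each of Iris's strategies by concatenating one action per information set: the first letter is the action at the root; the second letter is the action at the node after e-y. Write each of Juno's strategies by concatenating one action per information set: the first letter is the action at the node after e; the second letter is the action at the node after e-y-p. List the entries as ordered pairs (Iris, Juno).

(4,6) (1,1) (1,5) (1,5)

vs yD: Iris plays e → Juno plays y at [e] → Iris plays p at [e-y] → Juno plays D at [e-y-p] → (4, 6)
vs yU: Iris plays e → Juno plays y at [e] → Iris plays p at [e-y] → Juno plays U at [e-y-p] → (1, 1)
vs wD: Iris plays e → Juno plays w at [e] → (1, 5)
vs wU: Iris plays e → Juno plays w at [e] → (1, 5)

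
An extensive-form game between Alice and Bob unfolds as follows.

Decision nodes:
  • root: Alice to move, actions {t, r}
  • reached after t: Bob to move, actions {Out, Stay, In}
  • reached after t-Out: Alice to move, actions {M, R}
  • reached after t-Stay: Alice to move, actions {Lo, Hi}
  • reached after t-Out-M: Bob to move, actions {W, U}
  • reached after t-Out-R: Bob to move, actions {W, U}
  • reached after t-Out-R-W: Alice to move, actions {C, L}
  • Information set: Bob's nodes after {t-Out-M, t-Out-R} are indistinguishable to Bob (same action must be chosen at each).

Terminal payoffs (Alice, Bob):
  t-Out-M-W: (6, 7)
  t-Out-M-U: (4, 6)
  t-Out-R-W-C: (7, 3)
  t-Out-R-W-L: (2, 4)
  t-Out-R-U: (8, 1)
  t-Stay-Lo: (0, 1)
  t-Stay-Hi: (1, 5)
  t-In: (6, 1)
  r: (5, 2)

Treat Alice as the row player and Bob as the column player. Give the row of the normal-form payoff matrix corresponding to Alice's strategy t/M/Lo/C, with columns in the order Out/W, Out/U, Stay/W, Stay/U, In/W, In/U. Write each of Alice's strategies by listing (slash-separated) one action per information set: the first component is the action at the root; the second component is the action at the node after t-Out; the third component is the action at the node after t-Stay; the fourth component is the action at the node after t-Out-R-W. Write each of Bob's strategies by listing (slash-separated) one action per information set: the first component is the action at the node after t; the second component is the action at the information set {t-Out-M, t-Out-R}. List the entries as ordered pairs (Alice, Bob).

vs Out/W: Alice plays t → Bob plays Out at [t] → Alice plays M at [t-Out] → Bob plays W at [t-Out-M] → (6, 7)
vs Out/U: Alice plays t → Bob plays Out at [t] → Alice plays M at [t-Out] → Bob plays U at [t-Out-M] → (4, 6)
vs Stay/W: Alice plays t → Bob plays Stay at [t] → Alice plays Lo at [t-Stay] → (0, 1)
vs Stay/U: Alice plays t → Bob plays Stay at [t] → Alice plays Lo at [t-Stay] → (0, 1)
vs In/W: Alice plays t → Bob plays In at [t] → (6, 1)
vs In/U: Alice plays t → Bob plays In at [t] → (6, 1)

(6,7) (4,6) (0,1) (0,1) (6,1) (6,1)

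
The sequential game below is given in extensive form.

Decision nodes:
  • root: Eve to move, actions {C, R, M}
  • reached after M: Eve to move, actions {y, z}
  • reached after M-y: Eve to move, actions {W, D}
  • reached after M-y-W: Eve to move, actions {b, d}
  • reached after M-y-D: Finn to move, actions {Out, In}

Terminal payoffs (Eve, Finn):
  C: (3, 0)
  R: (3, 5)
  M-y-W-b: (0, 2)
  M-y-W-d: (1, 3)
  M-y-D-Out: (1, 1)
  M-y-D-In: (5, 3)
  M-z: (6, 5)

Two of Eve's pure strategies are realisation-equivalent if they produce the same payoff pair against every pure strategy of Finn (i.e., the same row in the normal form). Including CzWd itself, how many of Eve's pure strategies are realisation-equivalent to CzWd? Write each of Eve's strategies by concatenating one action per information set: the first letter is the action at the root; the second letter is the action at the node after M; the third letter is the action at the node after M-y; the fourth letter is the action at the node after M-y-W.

Row for CzWd (columns Out, In): (3,0) (3,0).
Under CzWd, Eve's choice at the node after M and at the node after M-y and at the node after M-y-W can never be reached regardless of what Finn does, so varying those choices leaves every outcome unchanged.
Holding the reachable choices fixed and varying the unreachable ones freely already gives 2 × 2 × 2 = 8 equivalent strategies.
No other strategy reproduces this row, so those 8 are the full class: CyWb, CyWd, CyDb, CyDd, CzWb, CzWd, CzDb, CzDd.

8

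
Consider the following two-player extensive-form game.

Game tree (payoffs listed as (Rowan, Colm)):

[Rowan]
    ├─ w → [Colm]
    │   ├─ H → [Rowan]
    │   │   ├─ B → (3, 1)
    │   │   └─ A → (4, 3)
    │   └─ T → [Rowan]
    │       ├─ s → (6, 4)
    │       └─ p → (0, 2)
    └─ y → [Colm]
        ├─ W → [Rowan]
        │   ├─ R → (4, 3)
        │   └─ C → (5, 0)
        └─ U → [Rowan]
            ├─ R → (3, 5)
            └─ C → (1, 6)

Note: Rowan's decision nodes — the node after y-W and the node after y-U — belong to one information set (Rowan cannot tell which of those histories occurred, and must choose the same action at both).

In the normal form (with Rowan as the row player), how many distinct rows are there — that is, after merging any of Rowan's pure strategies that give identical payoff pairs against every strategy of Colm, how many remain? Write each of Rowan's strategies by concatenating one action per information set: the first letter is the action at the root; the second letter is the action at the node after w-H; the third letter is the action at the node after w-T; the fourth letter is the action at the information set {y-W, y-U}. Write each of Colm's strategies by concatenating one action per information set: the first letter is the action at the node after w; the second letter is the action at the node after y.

Rowan has 16 pure strategies: wBsR, wBsC, wBpR, wBpC, wAsR, wAsC, wApR, wApC, yBsR, yBsC, yBpR, yBpC, yAsR, yAsC, yApR, yApC. Columns: HW, HU, TW, TU.
{wBsR, wBsC} → row (3,1) (3,1) (6,4) (6,4)
{wBpR, wBpC} → row (3,1) (3,1) (0,2) (0,2)
{wAsR, wAsC} → row (4,3) (4,3) (6,4) (6,4)
{wApR, wApC} → row (4,3) (4,3) (0,2) (0,2)
{yBsR, yBpR, yAsR, yApR} → row (4,3) (3,5) (4,3) (3,5)
{yBsC, yBpC, yAsC, yApC} → row (5,0) (1,6) (5,0) (1,6)
That's 6 distinct rows out of 16 strategies.

6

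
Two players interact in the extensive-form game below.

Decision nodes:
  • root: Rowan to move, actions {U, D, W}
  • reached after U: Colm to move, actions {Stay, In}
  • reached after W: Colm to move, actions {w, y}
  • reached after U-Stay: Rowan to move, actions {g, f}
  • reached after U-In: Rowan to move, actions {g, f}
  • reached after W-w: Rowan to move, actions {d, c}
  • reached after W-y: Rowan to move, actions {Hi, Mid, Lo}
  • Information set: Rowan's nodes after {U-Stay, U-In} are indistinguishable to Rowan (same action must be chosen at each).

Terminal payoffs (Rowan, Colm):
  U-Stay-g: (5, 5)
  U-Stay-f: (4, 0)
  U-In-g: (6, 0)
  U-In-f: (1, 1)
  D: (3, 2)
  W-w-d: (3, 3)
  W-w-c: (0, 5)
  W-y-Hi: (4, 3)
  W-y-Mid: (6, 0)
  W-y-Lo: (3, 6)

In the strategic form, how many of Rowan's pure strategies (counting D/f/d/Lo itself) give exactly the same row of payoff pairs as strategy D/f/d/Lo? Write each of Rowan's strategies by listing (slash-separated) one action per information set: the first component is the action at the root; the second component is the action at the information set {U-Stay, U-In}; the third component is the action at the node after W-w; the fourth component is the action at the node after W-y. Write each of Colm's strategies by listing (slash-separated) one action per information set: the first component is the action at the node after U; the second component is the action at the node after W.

12

Row for D/f/d/Lo (columns Stay/w, Stay/y, In/w, In/y): (3,2) (3,2) (3,2) (3,2).
Under D/f/d/Lo, Rowan's choice at the information set {U-Stay, U-In} and at the node after W-w and at the node after W-y can never be reached regardless of what Colm does, so varying those choices leaves every outcome unchanged.
Holding the reachable choices fixed and varying the unreachable ones freely already gives 2 × 2 × 3 = 12 equivalent strategies.
No other strategy reproduces this row, so those 12 are the full class: D/g/d/Hi, D/g/d/Mid, D/g/d/Lo, D/g/c/Hi, D/g/c/Mid, D/g/c/Lo, D/f/d/Hi, D/f/d/Mid, D/f/d/Lo, D/f/c/Hi, D/f/c/Mid, D/f/c/Lo.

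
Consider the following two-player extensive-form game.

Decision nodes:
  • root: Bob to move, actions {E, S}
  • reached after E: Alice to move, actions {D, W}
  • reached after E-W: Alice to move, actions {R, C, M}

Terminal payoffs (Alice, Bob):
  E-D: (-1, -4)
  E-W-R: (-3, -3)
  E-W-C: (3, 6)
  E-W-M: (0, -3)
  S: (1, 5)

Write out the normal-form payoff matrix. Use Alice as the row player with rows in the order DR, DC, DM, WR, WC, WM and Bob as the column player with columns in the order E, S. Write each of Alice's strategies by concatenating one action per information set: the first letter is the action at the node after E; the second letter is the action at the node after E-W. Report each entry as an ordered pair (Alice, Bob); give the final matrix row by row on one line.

DR: (-1,-4) (1,5) | DC: (-1,-4) (1,5) | DM: (-1,-4) (1,5) | WR: (-3,-3) (1,5) | WC: (3,6) (1,5) | WM: (0,-3) (1,5)

            E        S
  DR  (-1,-4)    (1,5)
  DC  (-1,-4)    (1,5)
  DM  (-1,-4)    (1,5)
  WR  (-3,-3)    (1,5)
  WC    (3,6)    (1,5)
  WM   (0,-3)    (1,5)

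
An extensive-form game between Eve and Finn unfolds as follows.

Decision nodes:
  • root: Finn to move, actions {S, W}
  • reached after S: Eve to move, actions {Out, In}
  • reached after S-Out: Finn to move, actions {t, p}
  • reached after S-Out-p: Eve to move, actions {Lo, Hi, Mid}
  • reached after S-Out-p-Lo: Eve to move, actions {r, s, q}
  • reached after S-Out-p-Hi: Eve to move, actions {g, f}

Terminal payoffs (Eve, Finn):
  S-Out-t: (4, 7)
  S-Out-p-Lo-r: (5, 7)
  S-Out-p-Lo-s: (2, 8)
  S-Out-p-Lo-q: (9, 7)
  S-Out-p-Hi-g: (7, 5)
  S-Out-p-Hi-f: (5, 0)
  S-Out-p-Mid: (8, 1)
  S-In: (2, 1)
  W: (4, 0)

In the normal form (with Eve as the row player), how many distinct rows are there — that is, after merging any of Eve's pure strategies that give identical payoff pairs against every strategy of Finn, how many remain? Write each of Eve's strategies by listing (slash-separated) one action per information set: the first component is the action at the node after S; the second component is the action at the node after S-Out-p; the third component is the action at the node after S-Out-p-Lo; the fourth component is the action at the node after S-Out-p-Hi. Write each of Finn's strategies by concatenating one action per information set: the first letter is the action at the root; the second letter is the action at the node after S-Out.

Eve has 36 pure strategies: Out/Lo/r/g, Out/Lo/r/f, Out/Lo/s/g, Out/Lo/s/f, Out/Lo/q/g, Out/Lo/q/f, Out/Hi/r/g, Out/Hi/r/f, Out/Hi/s/g, Out/Hi/s/f, Out/Hi/q/g, Out/Hi/q/f, Out/Mid/r/g, Out/Mid/r/f, Out/Mid/s/g, Out/Mid/s/f, Out/Mid/q/g, Out/Mid/q/f, In/Lo/r/g, In/Lo/r/f, In/Lo/s/g, In/Lo/s/f, In/Lo/q/g, In/Lo/q/f, In/Hi/r/g, In/Hi/r/f, In/Hi/s/g, In/Hi/s/f, In/Hi/q/g, In/Hi/q/f, In/Mid/r/g, In/Mid/r/f, In/Mid/s/g, In/Mid/s/f, In/Mid/q/g, In/Mid/q/f. Columns: St, Sp, Wt, Wp.
{Out/Lo/r/g, Out/Lo/r/f} → row (4,7) (5,7) (4,0) (4,0)
{Out/Lo/s/g, Out/Lo/s/f} → row (4,7) (2,8) (4,0) (4,0)
{Out/Lo/q/g, Out/Lo/q/f} → row (4,7) (9,7) (4,0) (4,0)
{Out/Hi/r/g, Out/Hi/s/g, Out/Hi/q/g} → row (4,7) (7,5) (4,0) (4,0)
{Out/Hi/r/f, Out/Hi/s/f, Out/Hi/q/f} → row (4,7) (5,0) (4,0) (4,0)
{Out/Mid/r/g, Out/Mid/r/f, Out/Mid/s/g, Out/Mid/s/f, Out/Mid/q/g, Out/Mid/q/f} → row (4,7) (8,1) (4,0) (4,0)
{In/Lo/r/g, In/Lo/r/f, In/Lo/s/g, In/Lo/s/f, In/Lo/q/g, In/Lo/q/f, In/Hi/r/g, In/Hi/r/f, In/Hi/s/g, In/Hi/s/f, In/Hi/q/g, In/Hi/q/f, In/Mid/r/g, In/Mid/r/f, In/Mid/s/g, In/Mid/s/f, In/Mid/q/g, In/Mid/q/f} → row (2,1) (2,1) (4,0) (4,0)
That's 7 distinct rows out of 36 strategies.

7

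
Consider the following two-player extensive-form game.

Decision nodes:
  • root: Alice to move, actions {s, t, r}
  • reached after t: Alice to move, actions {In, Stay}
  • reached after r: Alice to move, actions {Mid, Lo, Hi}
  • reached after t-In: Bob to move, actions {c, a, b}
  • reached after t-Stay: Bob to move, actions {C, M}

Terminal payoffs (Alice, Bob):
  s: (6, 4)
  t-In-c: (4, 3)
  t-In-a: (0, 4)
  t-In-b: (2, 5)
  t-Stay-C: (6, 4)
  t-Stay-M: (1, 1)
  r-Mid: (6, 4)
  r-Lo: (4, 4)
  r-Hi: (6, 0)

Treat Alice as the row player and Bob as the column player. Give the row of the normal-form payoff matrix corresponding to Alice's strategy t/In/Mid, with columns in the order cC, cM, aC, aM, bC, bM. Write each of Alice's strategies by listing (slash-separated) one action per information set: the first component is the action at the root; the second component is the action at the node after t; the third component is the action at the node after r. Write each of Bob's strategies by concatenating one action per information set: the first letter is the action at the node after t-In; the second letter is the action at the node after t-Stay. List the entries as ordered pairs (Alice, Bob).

vs cC: Alice plays t → Alice plays In at [t] → Bob plays c at [t-In] → (4, 3)
vs cM: Alice plays t → Alice plays In at [t] → Bob plays c at [t-In] → (4, 3)
vs aC: Alice plays t → Alice plays In at [t] → Bob plays a at [t-In] → (0, 4)
vs aM: Alice plays t → Alice plays In at [t] → Bob plays a at [t-In] → (0, 4)
vs bC: Alice plays t → Alice plays In at [t] → Bob plays b at [t-In] → (2, 5)
vs bM: Alice plays t → Alice plays In at [t] → Bob plays b at [t-In] → (2, 5)

(4,3) (4,3) (0,4) (0,4) (2,5) (2,5)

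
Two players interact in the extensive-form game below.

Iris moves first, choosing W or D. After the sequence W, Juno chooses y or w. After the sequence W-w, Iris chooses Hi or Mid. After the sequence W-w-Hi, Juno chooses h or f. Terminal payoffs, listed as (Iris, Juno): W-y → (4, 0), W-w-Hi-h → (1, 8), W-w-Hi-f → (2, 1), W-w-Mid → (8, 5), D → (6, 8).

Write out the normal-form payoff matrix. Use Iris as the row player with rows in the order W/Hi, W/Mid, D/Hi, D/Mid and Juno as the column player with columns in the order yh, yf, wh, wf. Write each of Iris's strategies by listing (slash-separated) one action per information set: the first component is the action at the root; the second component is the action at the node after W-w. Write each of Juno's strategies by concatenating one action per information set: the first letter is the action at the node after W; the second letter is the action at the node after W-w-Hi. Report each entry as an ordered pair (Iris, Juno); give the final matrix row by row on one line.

            yh       yf       wh       wf
 W/Hi    (4,0)    (4,0)    (1,8)    (2,1)
W/Mid    (4,0)    (4,0)    (8,5)    (8,5)
 D/Hi    (6,8)    (6,8)    (6,8)    (6,8)
D/Mid    (6,8)    (6,8)    (6,8)    (6,8)

W/Hi: (4,0) (4,0) (1,8) (2,1) | W/Mid: (4,0) (4,0) (8,5) (8,5) | D/Hi: (6,8) (6,8) (6,8) (6,8) | D/Mid: (6,8) (6,8) (6,8) (6,8)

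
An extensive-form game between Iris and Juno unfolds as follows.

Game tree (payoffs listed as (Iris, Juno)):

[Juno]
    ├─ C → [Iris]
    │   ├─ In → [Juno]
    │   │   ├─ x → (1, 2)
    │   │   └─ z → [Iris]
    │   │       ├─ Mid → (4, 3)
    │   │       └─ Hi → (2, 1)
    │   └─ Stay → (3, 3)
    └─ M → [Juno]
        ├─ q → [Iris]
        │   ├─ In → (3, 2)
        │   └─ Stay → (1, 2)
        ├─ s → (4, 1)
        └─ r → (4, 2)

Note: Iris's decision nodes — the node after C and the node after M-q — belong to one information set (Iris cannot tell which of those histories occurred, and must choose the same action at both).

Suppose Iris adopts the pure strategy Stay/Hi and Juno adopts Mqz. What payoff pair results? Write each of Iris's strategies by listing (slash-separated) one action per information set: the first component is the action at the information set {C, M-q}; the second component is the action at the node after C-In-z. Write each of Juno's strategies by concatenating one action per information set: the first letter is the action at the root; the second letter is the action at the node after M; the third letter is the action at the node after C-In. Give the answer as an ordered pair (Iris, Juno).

(1, 2)

Trace the play path from the root:
  Juno plays M
  Juno plays q at [M]
  Iris plays Stay at [M-q]
→ terminal payoff (1, 2).
(Iris's choice at the node after C-In-z is never reached on this path, so it doesn't affect the outcome.)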